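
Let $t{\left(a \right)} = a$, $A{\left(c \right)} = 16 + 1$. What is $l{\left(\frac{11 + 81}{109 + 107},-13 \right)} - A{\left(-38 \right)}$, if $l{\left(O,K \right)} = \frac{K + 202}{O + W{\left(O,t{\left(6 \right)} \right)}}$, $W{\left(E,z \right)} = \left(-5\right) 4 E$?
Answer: $- \frac{17635}{437} \approx -40.355$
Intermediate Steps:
$A{\left(c \right)} = 17$
$W{\left(E,z \right)} = - 20 E$
$l{\left(O,K \right)} = - \frac{202 + K}{19 O}$ ($l{\left(O,K \right)} = \frac{K + 202}{O - 20 O} = \frac{202 + K}{\left(-19\right) O} = \left(202 + K\right) \left(- \frac{1}{19 O}\right) = - \frac{202 + K}{19 O}$)
$l{\left(\frac{11 + 81}{109 + 107},-13 \right)} - A{\left(-38 \right)} = \frac{-202 - -13}{19 \frac{11 + 81}{109 + 107}} - 17 = \frac{-202 + 13}{19 \cdot \frac{92}{216}} - 17 = \frac{1}{19} \frac{1}{92 \cdot \frac{1}{216}} \left(-189\right) - 17 = \frac{1}{19} \frac{1}{\frac{23}{54}} \left(-189\right) - 17 = \frac{1}{19} \cdot \frac{54}{23} \left(-189\right) - 17 = - \frac{10206}{437} - 17 = - \frac{17635}{437}$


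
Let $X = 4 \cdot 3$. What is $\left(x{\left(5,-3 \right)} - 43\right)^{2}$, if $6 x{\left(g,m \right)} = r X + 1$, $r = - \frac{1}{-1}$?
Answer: $\frac{60025}{36} \approx 1667.4$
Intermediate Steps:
$X = 12$
$r = 1$ ($r = \left(-1\right) \left(-1\right) = 1$)
$x{\left(g,m \right)} = \frac{13}{6}$ ($x{\left(g,m \right)} = \frac{1 \cdot 12 + 1}{6} = \frac{12 + 1}{6} = \frac{1}{6} \cdot 13 = \frac{13}{6}$)
$\left(x{\left(5,-3 \right)} - 43\right)^{2} = \left(\frac{13}{6} - 43\right)^{2} = \left(- \frac{245}{6}\right)^{2} = \frac{60025}{36}$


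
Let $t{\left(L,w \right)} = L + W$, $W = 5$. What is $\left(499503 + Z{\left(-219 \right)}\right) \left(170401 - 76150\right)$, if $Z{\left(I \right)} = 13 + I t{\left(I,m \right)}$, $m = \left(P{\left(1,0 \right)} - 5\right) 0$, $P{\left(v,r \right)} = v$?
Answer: $51497049882$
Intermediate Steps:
$m = 0$ ($m = \left(1 - 5\right) 0 = \left(-4\right) 0 = 0$)
$t{\left(L,w \right)} = 5 + L$ ($t{\left(L,w \right)} = L + 5 = 5 + L$)
$Z{\left(I \right)} = 13 + I \left(5 + I\right)$
$\left(499503 + Z{\left(-219 \right)}\right) \left(170401 - 76150\right) = \left(499503 - \left(-13 + 219 \left(5 - 219\right)\right)\right) \left(170401 - 76150\right) = \left(499503 + \left(13 - -46866\right)\right) \left(170401 + \left(-223966 + 147816\right)\right) = \left(499503 + \left(13 + 46866\right)\right) \left(170401 - 76150\right) = \left(499503 + 46879\right) 94251 = 546382 \cdot 94251 = 51497049882$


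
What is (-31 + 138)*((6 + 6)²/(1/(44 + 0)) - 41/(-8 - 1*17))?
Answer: 16953187/25 ≈ 6.7813e+5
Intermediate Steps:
(-31 + 138)*((6 + 6)²/(1/(44 + 0)) - 41/(-8 - 1*17)) = 107*(12²/(1/44) - 41/(-8 - 17)) = 107*(144/(1/44) - 41/(-25)) = 107*(144*44 - 41*(-1/25)) = 107*(6336 + 41/25) = 107*(158441/25) = 16953187/25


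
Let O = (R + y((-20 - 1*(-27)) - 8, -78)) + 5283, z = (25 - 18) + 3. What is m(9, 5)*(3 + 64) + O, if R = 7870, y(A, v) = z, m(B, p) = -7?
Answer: 12694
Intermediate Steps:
z = 10 (z = 7 + 3 = 10)
y(A, v) = 10
O = 13163 (O = (7870 + 10) + 5283 = 7880 + 5283 = 13163)
m(9, 5)*(3 + 64) + O = -7*(3 + 64) + 13163 = -7*67 + 13163 = -469 + 13163 = 12694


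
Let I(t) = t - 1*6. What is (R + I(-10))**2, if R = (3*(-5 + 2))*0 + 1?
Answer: 225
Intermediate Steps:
I(t) = -6 + t (I(t) = t - 6 = -6 + t)
R = 1 (R = (3*(-3))*0 + 1 = -9*0 + 1 = 0 + 1 = 1)
(R + I(-10))**2 = (1 + (-6 - 10))**2 = (1 - 16)**2 = (-15)**2 = 225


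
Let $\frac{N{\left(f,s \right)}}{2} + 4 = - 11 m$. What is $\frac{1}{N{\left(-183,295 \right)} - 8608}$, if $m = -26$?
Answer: $- \frac{1}{8044} \approx -0.00012432$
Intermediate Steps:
$N{\left(f,s \right)} = 564$ ($N{\left(f,s \right)} = -8 + 2 \left(\left(-11\right) \left(-26\right)\right) = -8 + 2 \cdot 286 = -8 + 572 = 564$)
$\frac{1}{N{\left(-183,295 \right)} - 8608} = \frac{1}{564 - 8608} = \frac{1}{-8044} = - \frac{1}{8044}$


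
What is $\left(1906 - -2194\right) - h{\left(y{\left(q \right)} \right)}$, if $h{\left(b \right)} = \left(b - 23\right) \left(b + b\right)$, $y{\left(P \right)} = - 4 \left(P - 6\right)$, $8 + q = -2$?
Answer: $-1148$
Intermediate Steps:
$q = -10$ ($q = -8 - 2 = -10$)
$y{\left(P \right)} = 24 - 4 P$ ($y{\left(P \right)} = - 4 \left(-6 + P\right) = 24 - 4 P$)
$h{\left(b \right)} = 2 b \left(-23 + b\right)$ ($h{\left(b \right)} = \left(b - 23\right) 2 b = \left(-23 + b\right) 2 b = 2 b \left(-23 + b\right)$)
$\left(1906 - -2194\right) - h{\left(y{\left(q \right)} \right)} = \left(1906 - -2194\right) - 2 \left(24 - -40\right) \left(-23 + \left(24 - -40\right)\right) = \left(1906 + 2194\right) - 2 \left(24 + 40\right) \left(-23 + \left(24 + 40\right)\right) = 4100 - 2 \cdot 64 \left(-23 + 64\right) = 4100 - 2 \cdot 64 \cdot 41 = 4100 - 5248 = -1148$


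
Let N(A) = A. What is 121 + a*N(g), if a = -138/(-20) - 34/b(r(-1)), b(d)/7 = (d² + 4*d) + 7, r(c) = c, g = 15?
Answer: 1444/7 ≈ 206.29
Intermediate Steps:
b(d) = 49 + 7*d² + 28*d (b(d) = 7*((d² + 4*d) + 7) = 7*(7 + d² + 4*d) = 49 + 7*d² + 28*d)
a = 199/35 (a = -138/(-20) - 34/(49 + 7*(-1)² + 28*(-1)) = -138*(-1/20) - 34/(49 + 7*1 - 28) = 69/10 - 34/(49 + 7 - 28) = 69/10 - 34/28 = 69/10 - 34*1/28 = 69/10 - 17/14 = 199/35 ≈ 5.6857)
121 + a*N(g) = 121 + (199/35)*15 = 121 + 597/7 = 1444/7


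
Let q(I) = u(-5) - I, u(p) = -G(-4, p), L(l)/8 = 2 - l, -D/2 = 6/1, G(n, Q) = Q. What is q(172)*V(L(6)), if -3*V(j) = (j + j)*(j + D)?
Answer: 470272/3 ≈ 1.5676e+5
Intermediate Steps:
D = -12 (D = -12/1 = -12 ≈ -12.000)
L(l) = 16 - 8*l (L(l) = 8*(2 - l) = 16 - 8*l)
V(j) = -2*j*(-12 + j)/3 (V(j) = -(j + j)*(j - 12)/3 = -2*j*(-12 + j)/3)
u(p) = -p
q(I) = 5 - I (q(I) = -1*(-5) - I = 5 - I)
q(172)*V(L(6)) = (5 - 1*172)*(2*(16 - 8*6)*(12 - (16 - 8*6))/3) = (5 - 172)*(2*(16 - 48)*(12 - (16 - 48))/3) = -334*(-32)*(12 - 1*(-32))/3 = -334*(-32)*(12 + 32)/3 = -334*(-32)*44/3 = -167*(-2816/3) = 470272/3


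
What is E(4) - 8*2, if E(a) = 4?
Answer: -12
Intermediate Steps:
E(4) - 8*2 = 4 - 8*2 = 4 - 16 = -12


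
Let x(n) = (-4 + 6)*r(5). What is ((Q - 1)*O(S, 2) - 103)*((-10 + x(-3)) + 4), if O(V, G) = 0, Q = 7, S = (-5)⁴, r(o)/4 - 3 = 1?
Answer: -2678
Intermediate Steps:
r(o) = 16 (r(o) = 12 + 4*1 = 12 + 4 = 16)
S = 625
x(n) = 32 (x(n) = (-4 + 6)*16 = 2*16 = 32)
((Q - 1)*O(S, 2) - 103)*((-10 + x(-3)) + 4) = ((7 - 1)*0 - 103)*((-10 + 32) + 4) = (6*0 - 103)*(22 + 4) = (0 - 103)*26 = -103*26 = -2678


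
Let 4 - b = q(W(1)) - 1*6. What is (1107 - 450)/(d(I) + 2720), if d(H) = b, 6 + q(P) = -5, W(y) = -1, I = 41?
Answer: 657/2741 ≈ 0.23969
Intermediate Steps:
q(P) = -11 (q(P) = -6 - 5 = -11)
b = 21 (b = 4 - (-11 - 1*6) = 4 - (-11 - 6) = 4 - 1*(-17) = 4 + 17 = 21)
d(H) = 21
(1107 - 450)/(d(I) + 2720) = (1107 - 450)/(21 + 2720) = 657/2741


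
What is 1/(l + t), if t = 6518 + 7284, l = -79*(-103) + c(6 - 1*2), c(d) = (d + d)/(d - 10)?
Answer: 3/65813 ≈ 4.5584e-5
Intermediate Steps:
c(d) = 2*d/(-10 + d) (c(d) = (2*d)/(-10 + d) = 2*d/(-10 + d))
l = 24407/3 (l = -79*(-103) + 2*(6 - 1*2)/(-10 + (6 - 1*2)) = 8137 + 2*(6 - 2)/(-10 + (6 - 2)) = 8137 + 2*4/(-10 + 4) = 8137 + 2*4/(-6) = 8137 + 2*4*(-⅙) = 8137 - 4/3 = 24407/3 ≈ 8135.7)
t = 13802
1/(l + t) = 1/(24407/3 + 13802) = 1/(65813/3) = 3/65813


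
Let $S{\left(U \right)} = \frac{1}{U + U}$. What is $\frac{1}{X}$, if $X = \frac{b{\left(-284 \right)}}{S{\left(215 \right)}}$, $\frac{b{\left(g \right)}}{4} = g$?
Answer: $- \frac{1}{488480} \approx -2.0472 \cdot 10^{-6}$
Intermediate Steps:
$S{\left(U \right)} = \frac{1}{2 U}$
$b{\left(g \right)} = 4 g$
$X = -488480$ ($X = \frac{4 \left(-284\right)}{\frac{1}{2} \cdot \frac{1}{215}} = - \frac{1136}{\frac{1}{2} \cdot \frac{1}{215}} = - 1136 \frac{1}{\frac{1}{430}} = \left(-1136\right) 430 = -488480$)
$\frac{1}{X} = \frac{1}{-488480} = - \frac{1}{488480}$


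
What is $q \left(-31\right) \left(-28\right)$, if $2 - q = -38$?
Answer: $34720$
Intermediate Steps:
$q = 40$ ($q = 2 - -38 = 2 + 38 = 40$)
$q \left(-31\right) \left(-28\right) = 40 \left(-31\right) \left(-28\right) = \left(-1240\right) \left(-28\right) = 34720$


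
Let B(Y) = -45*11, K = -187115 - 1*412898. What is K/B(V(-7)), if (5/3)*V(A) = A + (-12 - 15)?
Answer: 600013/495 ≈ 1212.1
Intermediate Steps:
K = -600013 (K = -187115 - 412898 = -600013)
V(A) = -81/5 + 3*A/5 (V(A) = 3*(A + (-12 - 15))/5 = 3*(A - 27)/5 = 3*(-27 + A)/5 = -81/5 + 3*A/5)
B(Y) = -495
K/B(V(-7)) = -600013/(-495) = -600013*(-1/495) = 600013/495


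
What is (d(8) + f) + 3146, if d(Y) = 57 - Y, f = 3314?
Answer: 6509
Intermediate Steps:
(d(8) + f) + 3146 = ((57 - 1*8) + 3314) + 3146 = ((57 - 8) + 3314) + 3146 = (49 + 3314) + 3146 = 3363 + 3146 = 6509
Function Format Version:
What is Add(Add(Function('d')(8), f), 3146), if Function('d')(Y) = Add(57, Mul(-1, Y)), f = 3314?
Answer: 6509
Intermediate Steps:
Add(Add(Function('d')(8), f), 3146) = Add(Add(Add(57, Mul(-1, 8)), 3314), 3146) = Add(Add(Add(57, -8), 3314), 3146) = Add(Add(49, 3314), 3146) = Add(3363, 3146) = 6509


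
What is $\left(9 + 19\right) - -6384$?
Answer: $6412$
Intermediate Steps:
$\left(9 + 19\right) - -6384 = 28 + 6384 = 6412$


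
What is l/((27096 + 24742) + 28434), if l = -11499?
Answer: -11499/80272 ≈ -0.14325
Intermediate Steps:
l/((27096 + 24742) + 28434) = -11499/((27096 + 24742) + 28434) = -11499/(51838 + 28434) = -11499/80272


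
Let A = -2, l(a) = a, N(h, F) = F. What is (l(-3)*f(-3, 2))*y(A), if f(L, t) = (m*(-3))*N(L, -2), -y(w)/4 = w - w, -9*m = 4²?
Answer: 0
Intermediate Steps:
m = -16/9 (m = -⅑*4² = -⅑*16 = -16/9 ≈ -1.7778)
y(w) = 0 (y(w) = -4*(w - w) = -4*0 = 0)
f(L, t) = -32/3 (f(L, t) = -16/9*(-3)*(-2) = (16/3)*(-2) = -32/3)
(l(-3)*f(-3, 2))*y(A) = -3*(-32/3)*0 = 32*0 = 0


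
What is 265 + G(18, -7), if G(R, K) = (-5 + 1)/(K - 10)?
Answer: 4509/17 ≈ 265.24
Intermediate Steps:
G(R, K) = -4/(-10 + K)
265 + G(18, -7) = 265 - 4/(-10 - 7) = 265 - 4/(-17) = 265 - 4*(-1/17) = 265 + 4/17 = 4509/17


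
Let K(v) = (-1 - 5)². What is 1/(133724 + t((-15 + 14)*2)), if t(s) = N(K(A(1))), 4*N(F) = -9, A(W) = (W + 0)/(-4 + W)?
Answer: 4/534887 ≈ 7.4782e-6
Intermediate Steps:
A(W) = W/(-4 + W)
K(v) = 36 (K(v) = (-6)² = 36)
N(F) = -9/4 (N(F) = (¼)*(-9) = -9/4)
t(s) = -9/4
1/(133724 + t((-15 + 14)*2)) = 1/(133724 - 9/4) = 1/(534887/4) = 4/534887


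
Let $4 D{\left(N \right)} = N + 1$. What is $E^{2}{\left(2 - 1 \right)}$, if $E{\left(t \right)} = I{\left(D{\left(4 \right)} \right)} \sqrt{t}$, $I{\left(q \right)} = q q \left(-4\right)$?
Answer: $\frac{625}{16} \approx 39.063$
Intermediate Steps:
$D{\left(N \right)} = \frac{1}{4} + \frac{N}{4}$ ($D{\left(N \right)} = \frac{N + 1}{4} = \frac{1 + N}{4} = \frac{1}{4} + \frac{N}{4}$)
$I{\left(q \right)} = - 4 q^{2}$ ($I{\left(q \right)} = q^{2} \left(-4\right) = - 4 q^{2}$)
$E{\left(t \right)} = - \frac{25 \sqrt{t}}{4}$ ($E{\left(t \right)} = - 4 \left(\frac{1}{4} + \frac{1}{4} \cdot 4\right)^{2} \sqrt{t} = - 4 \left(\frac{1}{4} + 1\right)^{2} \sqrt{t} = - 4 \left(\frac{5}{4}\right)^{2} \sqrt{t} = \left(-4\right) \frac{25}{16} \sqrt{t} = - \frac{25 \sqrt{t}}{4}$)
$E^{2}{\left(2 - 1 \right)} = \left(- \frac{25 \sqrt{2 - 1}}{4}\right)^{2} = \left(- \frac{25 \sqrt{1}}{4}\right)^{2} = \left(\left(- \frac{25}{4}\right) 1\right)^{2} = \left(- \frac{25}{4}\right)^{2} = \frac{625}{16}$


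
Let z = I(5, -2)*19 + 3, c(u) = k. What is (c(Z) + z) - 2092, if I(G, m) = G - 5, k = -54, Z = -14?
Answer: -2143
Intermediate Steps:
I(G, m) = -5 + G
c(u) = -54
z = 3 (z = (-5 + 5)*19 + 3 = 0*19 + 3 = 0 + 3 = 3)
(c(Z) + z) - 2092 = (-54 + 3) - 2092 = -51 - 2092 = -2143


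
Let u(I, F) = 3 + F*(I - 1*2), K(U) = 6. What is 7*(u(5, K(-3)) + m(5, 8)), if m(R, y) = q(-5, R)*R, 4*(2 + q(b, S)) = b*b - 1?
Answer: 287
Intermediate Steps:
q(b, S) = -9/4 + b**2/4 (q(b, S) = -2 + (b*b - 1)/4 = -2 + (b**2 - 1)/4 = -2 + (-1 + b**2)/4 = -2 + (-1/4 + b**2/4) = -9/4 + b**2/4)
u(I, F) = 3 + F*(-2 + I) (u(I, F) = 3 + F*(I - 2) = 3 + F*(-2 + I))
m(R, y) = 4*R (m(R, y) = (-9/4 + (1/4)*(-5)**2)*R = (-9/4 + (1/4)*25)*R = (-9/4 + 25/4)*R = 4*R)
7*(u(5, K(-3)) + m(5, 8)) = 7*((3 - 2*6 + 6*5) + 4*5) = 7*((3 - 12 + 30) + 20) = 7*(21 + 20) = 7*41 = 287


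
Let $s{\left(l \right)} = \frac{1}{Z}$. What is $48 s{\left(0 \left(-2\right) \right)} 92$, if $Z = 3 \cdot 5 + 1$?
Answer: $276$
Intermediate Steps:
$Z = 16$ ($Z = 15 + 1 = 16$)
$s{\left(l \right)} = \frac{1}{16}$
$48 s{\left(0 \left(-2\right) \right)} 92 = 48 \cdot \frac{1}{16} \cdot 92 = 3 \cdot 92 = 276$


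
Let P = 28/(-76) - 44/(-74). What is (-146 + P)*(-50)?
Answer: 5123950/703 ≈ 7288.7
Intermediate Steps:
P = 159/703 (P = 28*(-1/76) - 44*(-1/74) = -7/19 + 22/37 = 159/703 ≈ 0.22617)
(-146 + P)*(-50) = (-146 + 159/703)*(-50) = -102479/703*(-50) = 5123950/703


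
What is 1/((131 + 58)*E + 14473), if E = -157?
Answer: -1/15200 ≈ -6.5789e-5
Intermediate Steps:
1/((131 + 58)*E + 14473) = 1/((131 + 58)*(-157) + 14473) = 1/(189*(-157) + 14473) = 1/(-29673 + 14473) = 1/(-15200) = -1/15200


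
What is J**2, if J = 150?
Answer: 22500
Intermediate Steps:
J**2 = 150**2 = 22500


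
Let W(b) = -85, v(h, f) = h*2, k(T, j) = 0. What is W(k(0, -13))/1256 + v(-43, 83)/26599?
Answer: -2368931/33408344 ≈ -0.070908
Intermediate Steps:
v(h, f) = 2*h
W(k(0, -13))/1256 + v(-43, 83)/26599 = -85/1256 + (2*(-43))/26599 = -85*1/1256 - 86*1/26599 = -85/1256 - 86/26599 = -2368931/33408344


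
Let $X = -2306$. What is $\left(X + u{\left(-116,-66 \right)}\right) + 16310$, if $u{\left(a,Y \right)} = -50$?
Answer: $13954$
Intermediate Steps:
$\left(X + u{\left(-116,-66 \right)}\right) + 16310 = \left(-2306 - 50\right) + 16310 = -2356 + 16310 = 13954$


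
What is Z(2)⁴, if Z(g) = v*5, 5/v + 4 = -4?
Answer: 390625/4096 ≈ 95.367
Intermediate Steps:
v = -5/8 (v = 5/(-4 - 4) = 5/(-8) = 5*(-⅛) = -5/8 ≈ -0.62500)
Z(g) = -25/8 (Z(g) = -5/8*5 = -25/8)
Z(2)⁴ = (-25/8)⁴ = 390625/4096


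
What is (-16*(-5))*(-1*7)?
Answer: -560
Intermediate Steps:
(-16*(-5))*(-1*7) = 80*(-7) = -560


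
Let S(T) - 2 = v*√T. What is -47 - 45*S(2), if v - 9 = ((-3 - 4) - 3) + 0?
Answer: -137 + 45*√2 ≈ -73.360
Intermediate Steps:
v = -1 (v = 9 + (((-3 - 4) - 3) + 0) = 9 + ((-7 - 3) + 0) = 9 + (-10 + 0) = 9 - 10 = -1)
S(T) = 2 - √T
-47 - 45*S(2) = -47 - 45*(2 - √2) = -47 + (-90 + 45*√2) = -137 + 45*√2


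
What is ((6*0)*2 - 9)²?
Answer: 81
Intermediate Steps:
((6*0)*2 - 9)² = (0*2 - 9)² = (0 - 9)² = (-9)² = 81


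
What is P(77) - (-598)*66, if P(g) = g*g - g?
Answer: 45320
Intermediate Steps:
P(g) = g² - g
P(77) - (-598)*66 = 77*(-1 + 77) - (-598)*66 = 77*76 - 1*(-39468) = 5852 + 39468 = 45320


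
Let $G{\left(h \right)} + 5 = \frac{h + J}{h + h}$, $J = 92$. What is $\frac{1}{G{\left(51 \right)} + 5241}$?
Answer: $\frac{102}{534215} \approx 0.00019093$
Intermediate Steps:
$G{\left(h \right)} = -5 + \frac{92 + h}{2 h}$ ($G{\left(h \right)} = -5 + \frac{h + 92}{h + h} = -5 + \frac{92 + h}{2 h}$)
$\frac{1}{G{\left(51 \right)} + 5241} = \frac{1}{\left(- \frac{9}{2} + \frac{46}{51}\right) + 5241} = \frac{1}{- \frac{367}{102} + 5241} = \frac{1}{\frac{534215}{102}} = \frac{102}{534215}$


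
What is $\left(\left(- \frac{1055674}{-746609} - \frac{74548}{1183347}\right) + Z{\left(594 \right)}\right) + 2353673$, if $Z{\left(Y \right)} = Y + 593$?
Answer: $\frac{2080514164278272926}{883497520323} \approx 2.3549 \cdot 10^{6}$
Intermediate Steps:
$Z{\left(Y \right)} = 593 + Y$
$\left(\left(- \frac{1055674}{-746609} - \frac{74548}{1183347}\right) + Z{\left(594 \right)}\right) + 2353673 = \left(\left(- \frac{1055674}{-746609} - \frac{74548}{1183347}\right) + \left(593 + 594\right)\right) + 2353673 = \left(\left(\left(-1055674\right) \left(- \frac{1}{746609}\right) - \frac{74548}{1183347}\right) + 1187\right) + 2353673 = \left(\left(\frac{1055674}{746609} - \frac{74548}{1183347}\right) + 1187\right) + 2353673 = \left(\frac{1193570453146}{883497520323} + 1187\right) + 2353673 = \frac{1049905127076547}{883497520323} + 2353673 = \frac{2080514164278272926}{883497520323}$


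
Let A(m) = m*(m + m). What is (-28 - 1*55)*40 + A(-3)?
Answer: -3302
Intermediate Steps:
A(m) = 2*m² (A(m) = m*(2*m) = 2*m²)
(-28 - 1*55)*40 + A(-3) = (-28 - 1*55)*40 + 2*(-3)² = (-28 - 55)*40 + 2*9 = -83*40 + 18 = -3320 + 18 = -3302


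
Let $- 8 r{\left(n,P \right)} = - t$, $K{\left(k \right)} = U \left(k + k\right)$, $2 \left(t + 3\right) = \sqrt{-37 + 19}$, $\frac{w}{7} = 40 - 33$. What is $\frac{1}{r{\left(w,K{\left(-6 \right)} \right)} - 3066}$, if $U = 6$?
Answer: $- \frac{130832}{401179977} - \frac{8 i \sqrt{2}}{401179977} \approx -0.00032612 - 2.8201 \cdot 10^{-8} i$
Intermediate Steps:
$w = 49$ ($w = 7 \left(40 - 33\right) = 7 \cdot 7 = 49$)
$t = -3 + \frac{3 i \sqrt{2}}{2}$ ($t = -3 + \frac{\sqrt{-37 + 19}}{2} = -3 + \frac{\sqrt{-18}}{2} = -3 + \frac{3 i \sqrt{2}}{2} \approx -3.0 + 2.1213 i$)
$K{\left(k \right)} = 12 k$ ($K{\left(k \right)} = 6 \left(k + k\right) = 6 \cdot 2 k = 12 k$)
$r{\left(n,P \right)} = - \frac{3}{8} + \frac{3 i \sqrt{2}}{16}$ ($r{\left(n,P \right)} = - \frac{\left(-1\right) \left(-3 + \frac{3 i \sqrt{2}}{2}\right)}{8} = - \frac{3 - \frac{3 i \sqrt{2}}{2}}{8} = - \frac{3}{8} + \frac{3 i \sqrt{2}}{16}$)
$\frac{1}{r{\left(w,K{\left(-6 \right)} \right)} - 3066} = \frac{1}{\left(- \frac{3}{8} + \frac{3 i \sqrt{2}}{16}\right) - 3066} = \frac{1}{- \frac{24531}{8} + \frac{3 i \sqrt{2}}{16}}$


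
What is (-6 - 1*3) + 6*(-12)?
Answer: -81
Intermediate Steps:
(-6 - 1*3) + 6*(-12) = (-6 - 3) - 72 = -9 - 72 = -81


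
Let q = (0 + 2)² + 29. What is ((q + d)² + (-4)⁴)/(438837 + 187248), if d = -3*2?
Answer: 197/125217 ≈ 0.0015733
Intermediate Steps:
q = 33 (q = 2² + 29 = 4 + 29 = 33)
d = -6 (d = -3*2 = -6)
((q + d)² + (-4)⁴)/(438837 + 187248) = ((33 - 6)² + (-4)⁴)/(438837 + 187248) = (27² + 256)/626085 = (729 + 256)*(1/626085) = 985*(1/626085) = 197/125217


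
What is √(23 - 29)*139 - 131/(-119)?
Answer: 131/119 + 139*I*√6 ≈ 1.1008 + 340.48*I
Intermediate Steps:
√(23 - 29)*139 - 131/(-119) = √(-6)*139 - 131*(-1/119) = (I*√6)*139 + 131/119 = 139*I*√6 + 131/119 = 131/119 + 139*I*√6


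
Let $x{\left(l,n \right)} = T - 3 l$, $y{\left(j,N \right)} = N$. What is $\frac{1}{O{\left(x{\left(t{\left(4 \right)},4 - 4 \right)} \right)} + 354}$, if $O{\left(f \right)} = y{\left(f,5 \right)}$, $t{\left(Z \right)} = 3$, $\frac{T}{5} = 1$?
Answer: $\frac{1}{359} \approx 0.0027855$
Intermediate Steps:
$T = 5$ ($T = 5 \cdot 1 = 5$)
$x{\left(l,n \right)} = 5 - 3 l$
$O{\left(f \right)} = 5$
$\frac{1}{O{\left(x{\left(t{\left(4 \right)},4 - 4 \right)} \right)} + 354} = \frac{1}{5 + 354} = \frac{1}{359}$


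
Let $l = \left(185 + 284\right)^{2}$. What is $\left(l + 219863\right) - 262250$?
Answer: $177574$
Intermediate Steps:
$l = 219961$ ($l = 469^{2} = 219961$)
$\left(l + 219863\right) - 262250 = \left(219961 + 219863\right) - 262250 = 439824 - 262250 = 177574$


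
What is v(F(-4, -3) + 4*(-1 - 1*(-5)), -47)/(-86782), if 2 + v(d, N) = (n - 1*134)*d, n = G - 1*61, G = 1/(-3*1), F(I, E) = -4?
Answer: 1173/43391 ≈ 0.027033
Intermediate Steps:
G = -⅓ (G = 1/(-3) = -⅓ ≈ -0.33333)
n = -184/3 (n = -⅓ - 1*61 = -⅓ - 61 = -184/3 ≈ -61.333)
v(d, N) = -2 - 586*d/3 (v(d, N) = -2 + (-184/3 - 1*134)*d = -2 + (-184/3 - 134)*d = -2 - 586*d/3)
v(F(-4, -3) + 4*(-1 - 1*(-5)), -47)/(-86782) = (-2 - 586*(-4 + 4*(-1 - 1*(-5)))/3)/(-86782) = (-2 - 586*(-4 + 4*(-1 + 5))/3)*(-1/86782) = (-2 - 586*(-4 + 4*4)/3)*(-1/86782) = (-2 - 586*(-4 + 16)/3)*(-1/86782) = (-2 - 586/3*12)*(-1/86782) = (-2 - 2344)*(-1/86782) = -2346*(-1/86782) = 1173/43391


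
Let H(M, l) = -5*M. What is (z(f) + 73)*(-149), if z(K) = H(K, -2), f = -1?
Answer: -11622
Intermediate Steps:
z(K) = -5*K
(z(f) + 73)*(-149) = (-5*(-1) + 73)*(-149) = (5 + 73)*(-149) = 78*(-149) = -11622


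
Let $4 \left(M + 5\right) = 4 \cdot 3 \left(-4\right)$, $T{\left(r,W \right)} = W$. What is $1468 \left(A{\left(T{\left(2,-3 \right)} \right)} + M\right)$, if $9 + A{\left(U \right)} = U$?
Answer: $-42572$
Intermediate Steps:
$M = -17$ ($M = -5 + \frac{4 \cdot 3 \left(-4\right)}{4} = -5 + \frac{12 \left(-4\right)}{4} = -5 + \frac{1}{4} \left(-48\right) = -5 - 12 = -17$)
$A{\left(U \right)} = -9 + U$
$1468 \left(A{\left(T{\left(2,-3 \right)} \right)} + M\right) = 1468 \left(\left(-9 - 3\right) - 17\right) = 1468 \left(-12 - 17\right) = 1468 \left(-29\right) = -42572$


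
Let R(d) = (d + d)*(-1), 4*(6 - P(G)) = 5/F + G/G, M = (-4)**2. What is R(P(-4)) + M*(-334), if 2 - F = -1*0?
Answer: -21417/4 ≈ -5354.3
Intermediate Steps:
M = 16
F = 2 (F = 2 - (-1)*0 = 2 - 1*0 = 2 + 0 = 2)
P(G) = 41/8 (P(G) = 6 - (5/2 + G/G)/4 = 6 - (5*(1/2) + 1)/4 = 6 - (5/2 + 1)/4 = 6 - 1/4*7/2 = 6 - 7/8 = 41/8)
R(d) = -2*d (R(d) = (2*d)*(-1) = -2*d)
R(P(-4)) + M*(-334) = -2*41/8 + 16*(-334) = -41/4 - 5344 = -21417/4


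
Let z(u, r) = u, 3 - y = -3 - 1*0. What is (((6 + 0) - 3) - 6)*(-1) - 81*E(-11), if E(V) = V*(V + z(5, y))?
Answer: -5343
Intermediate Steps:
y = 6 (y = 3 - (-3 - 1*0) = 3 - (-3 + 0) = 3 - 1*(-3) = 3 + 3 = 6)
E(V) = V*(5 + V) (E(V) = V*(V + 5) = V*(5 + V))
(((6 + 0) - 3) - 6)*(-1) - 81*E(-11) = (((6 + 0) - 3) - 6)*(-1) - (-891)*(5 - 11) = ((6 - 3) - 6)*(-1) - (-891)*(-6) = (3 - 6)*(-1) - 81*66 = -3*(-1) - 5346 = 3 - 5346 = -5343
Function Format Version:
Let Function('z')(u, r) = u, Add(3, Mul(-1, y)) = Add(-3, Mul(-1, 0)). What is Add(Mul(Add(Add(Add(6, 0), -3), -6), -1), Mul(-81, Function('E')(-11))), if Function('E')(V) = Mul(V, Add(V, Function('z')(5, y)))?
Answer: -5343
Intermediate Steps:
y = 6 (y = Add(3, Mul(-1, Add(-3, Mul(-1, 0)))) = Add(3, Mul(-1, Add(-3, 0))) = Add(3, Mul(-1, -3)) = Add(3, 3) = 6)
Function('E')(V) = Mul(V, Add(5, V)) (Function('E')(V) = Mul(V, Add(V, 5)) = Mul(V, Add(5, V)))
Add(Mul(Add(Add(Add(6, 0), -3), -6), -1), Mul(-81, Function('E')(-11))) = Add(Mul(Add(Add(Add(6, 0), -3), -6), -1), Mul(-81, Mul(-11, Add(5, -11)))) = Add(Mul(Add(Add(6, -3), -6), -1), Mul(-81, Mul(-11, -6))) = Add(Mul(Add(3, -6), -1), Mul(-81, 66)) = Add(Mul(-3, -1), -5346) = Add(3, -5346) = -5343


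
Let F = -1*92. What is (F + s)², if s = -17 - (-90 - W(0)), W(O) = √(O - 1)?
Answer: (19 - I)² ≈ 360.0 - 38.0*I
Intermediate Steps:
W(O) = √(-1 + O)
F = -92
s = 73 + I (s = -17 - (-90 - √(-1 + 0)) = -17 - (-90 - √(-1)) = -17 - (-90 - I) = -17 + (90 + I) = 73 + I ≈ 73.0 + 1.0*I)
(F + s)² = (-92 + (73 + I))² = (-19 + I)²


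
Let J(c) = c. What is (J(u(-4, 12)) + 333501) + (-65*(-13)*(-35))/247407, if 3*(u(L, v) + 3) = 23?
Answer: 27503868966/82469 ≈ 3.3351e+5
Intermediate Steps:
u(L, v) = 14/3 (u(L, v) = -3 + (⅓)*23 = -3 + 23/3 = 14/3)
(J(u(-4, 12)) + 333501) + (-65*(-13)*(-35))/247407 = (14/3 + 333501) + (-65*(-13)*(-35))/247407 = 1000517/3 + (845*(-35))*(1/247407) = 1000517/3 - 29575*1/247407 = 1000517/3 - 29575/247407 = 27503868966/82469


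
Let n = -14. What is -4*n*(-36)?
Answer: -2016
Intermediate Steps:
-4*n*(-36) = -4*(-14)*(-36) = 56*(-36) = -2016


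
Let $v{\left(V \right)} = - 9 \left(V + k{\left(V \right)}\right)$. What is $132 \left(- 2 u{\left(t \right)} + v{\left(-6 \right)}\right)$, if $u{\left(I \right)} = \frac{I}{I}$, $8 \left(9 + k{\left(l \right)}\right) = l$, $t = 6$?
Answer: $18447$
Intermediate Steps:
$k{\left(l \right)} = -9 + \frac{l}{8}$
$v{\left(V \right)} = 81 - \frac{81 V}{8}$ ($v{\left(V \right)} = - 9 \left(V + \left(-9 + \frac{V}{8}\right)\right) = - 9 \left(-9 + \frac{9 V}{8}\right) = 81 - \frac{81 V}{8}$)
$u{\left(I \right)} = 1$
$132 \left(- 2 u{\left(t \right)} + v{\left(-6 \right)}\right) = 132 \left(\left(-2\right) 1 + \left(81 - - \frac{243}{4}\right)\right) = 132 \left(-2 + \left(81 + \frac{243}{4}\right)\right) = 132 \left(-2 + \frac{567}{4}\right) = 132 \cdot \frac{559}{4} = 18447$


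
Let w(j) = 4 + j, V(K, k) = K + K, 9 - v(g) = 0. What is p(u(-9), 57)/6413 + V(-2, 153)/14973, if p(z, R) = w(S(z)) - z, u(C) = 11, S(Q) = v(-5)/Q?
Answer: -1300336/1056240339 ≈ -0.0012311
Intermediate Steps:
v(g) = 9 (v(g) = 9 - 1*0 = 9 + 0 = 9)
V(K, k) = 2*K
S(Q) = 9/Q
p(z, R) = 4 - z + 9/z (p(z, R) = (4 + 9/z) - z = 4 - z + 9/z)
p(u(-9), 57)/6413 + V(-2, 153)/14973 = (4 - 1*11 + 9/11)/6413 + (2*(-2))/14973 = (4 - 11 + 9*(1/11))*(1/6413) - 4*1/14973 = (4 - 11 + 9/11)*(1/6413) - 4/14973 = -68/11*1/6413 - 4/14973 = -68/70543 - 4/14973 = -1300336/1056240339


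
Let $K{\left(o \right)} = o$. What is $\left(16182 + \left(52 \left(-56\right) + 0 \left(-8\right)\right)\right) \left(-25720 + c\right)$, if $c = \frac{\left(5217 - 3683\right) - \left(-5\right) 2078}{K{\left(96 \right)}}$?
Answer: $- \frac{4075873865}{12} \approx -3.3966 \cdot 10^{8}$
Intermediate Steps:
$c = \frac{2981}{24}$ ($c = \frac{\left(5217 - 3683\right) - \left(-5\right) 2078}{96} = \left(1534 - -10390\right) \frac{1}{96} = \left(1534 + 10390\right) \frac{1}{96} = 11924 \cdot \frac{1}{96} = \frac{2981}{24} \approx 124.21$)
$\left(16182 + \left(52 \left(-56\right) + 0 \left(-8\right)\right)\right) \left(-25720 + c\right) = \left(16182 + \left(52 \left(-56\right) + 0 \left(-8\right)\right)\right) \left(-25720 + \frac{2981}{24}\right) = \left(16182 + \left(-2912 + 0\right)\right) \left(- \frac{614299}{24}\right) = \left(16182 - 2912\right) \left(- \frac{614299}{24}\right) = 13270 \left(- \frac{614299}{24}\right) = - \frac{4075873865}{12}$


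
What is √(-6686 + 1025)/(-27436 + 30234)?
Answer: 3*I*√629/2798 ≈ 0.02689*I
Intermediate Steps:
√(-6686 + 1025)/(-27436 + 30234) = √(-5661)/2798 = (3*I*√629)*(1/2798) = 3*I*√629/2798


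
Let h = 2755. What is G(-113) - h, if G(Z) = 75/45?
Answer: -8260/3 ≈ -2753.3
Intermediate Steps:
G(Z) = 5/3 (G(Z) = 75*(1/45) = 5/3)
G(-113) - h = 5/3 - 1*2755 = 5/3 - 2755 = -8260/3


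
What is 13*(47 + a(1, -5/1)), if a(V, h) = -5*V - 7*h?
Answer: 1001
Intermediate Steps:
a(V, h) = -7*h - 5*V
13*(47 + a(1, -5/1)) = 13*(47 + (-(-35)/1 - 5*1)) = 13*(47 + (-(-35) - 5)) = 13*(47 + (-7*(-5) - 5)) = 13*(47 + (35 - 5)) = 13*(47 + 30) = 13*77 = 1001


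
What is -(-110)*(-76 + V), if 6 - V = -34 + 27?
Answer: -6930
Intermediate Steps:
V = 13 (V = 6 - (-34 + 27) = 6 - 1*(-7) = 6 + 7 = 13)
-(-110)*(-76 + V) = -(-110)*(-76 + 13) = -(-110)*(-63) = -1*6930 = -6930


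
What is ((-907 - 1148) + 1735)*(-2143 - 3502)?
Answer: 1806400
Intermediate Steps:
((-907 - 1148) + 1735)*(-2143 - 3502) = (-2055 + 1735)*(-5645) = -320*(-5645) = 1806400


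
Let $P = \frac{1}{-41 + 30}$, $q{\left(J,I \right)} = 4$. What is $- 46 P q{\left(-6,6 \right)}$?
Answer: $\frac{184}{11} \approx 16.727$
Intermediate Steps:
$P = - \frac{1}{11}$ ($P = \frac{1}{-11} = - \frac{1}{11} \approx -0.090909$)
$- 46 P q{\left(-6,6 \right)} = \left(-46\right) \left(- \frac{1}{11}\right) 4 = \frac{46}{11} \cdot 4 = \frac{184}{11}$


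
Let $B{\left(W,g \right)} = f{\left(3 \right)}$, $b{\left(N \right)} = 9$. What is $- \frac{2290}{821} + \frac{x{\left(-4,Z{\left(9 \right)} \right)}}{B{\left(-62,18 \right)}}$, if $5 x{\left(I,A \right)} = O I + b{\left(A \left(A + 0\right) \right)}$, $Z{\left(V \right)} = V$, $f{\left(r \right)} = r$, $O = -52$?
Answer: $\frac{143807}{12315} \approx 11.677$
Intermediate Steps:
$B{\left(W,g \right)} = 3$
$x{\left(I,A \right)} = \frac{9}{5} - \frac{52 I}{5}$ ($x{\left(I,A \right)} = \frac{- 52 I + 9}{5} = \frac{9 - 52 I}{5} = \frac{9}{5} - \frac{52 I}{5}$)
$- \frac{2290}{821} + \frac{x{\left(-4,Z{\left(9 \right)} \right)}}{B{\left(-62,18 \right)}} = - \frac{2290}{821} + \frac{\frac{9}{5} - - \frac{208}{5}}{3} = \left(-2290\right) \frac{1}{821} + \left(\frac{9}{5} + \frac{208}{5}\right) \frac{1}{3} = - \frac{2290}{821} + \frac{217}{5} \cdot \frac{1}{3} = - \frac{2290}{821} + \frac{217}{15} = \frac{143807}{12315}$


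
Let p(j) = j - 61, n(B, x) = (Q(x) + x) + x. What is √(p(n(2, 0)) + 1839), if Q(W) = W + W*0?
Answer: √1778 ≈ 42.166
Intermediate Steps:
Q(W) = W (Q(W) = W + 0 = W)
n(B, x) = 3*x (n(B, x) = (x + x) + x = 2*x + x = 3*x)
p(j) = -61 + j
√(p(n(2, 0)) + 1839) = √((-61 + 3*0) + 1839) = √((-61 + 0) + 1839) = √(-61 + 1839) = √1778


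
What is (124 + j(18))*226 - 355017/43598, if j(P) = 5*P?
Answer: 2108218655/43598 ≈ 48356.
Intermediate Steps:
(124 + j(18))*226 - 355017/43598 = (124 + 5*18)*226 - 355017/43598 = (124 + 90)*226 - 355017*1/43598 = 214*226 - 355017/43598 = 48364 - 355017/43598 = 2108218655/43598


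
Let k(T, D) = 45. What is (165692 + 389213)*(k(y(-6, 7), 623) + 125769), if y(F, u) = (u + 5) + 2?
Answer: 69814817670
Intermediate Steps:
y(F, u) = 7 + u (y(F, u) = (5 + u) + 2 = 7 + u)
(165692 + 389213)*(k(y(-6, 7), 623) + 125769) = (165692 + 389213)*(45 + 125769) = 554905*125814 = 69814817670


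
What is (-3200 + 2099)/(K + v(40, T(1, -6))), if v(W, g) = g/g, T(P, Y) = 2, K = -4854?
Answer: 1101/4853 ≈ 0.22687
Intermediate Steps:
v(W, g) = 1
(-3200 + 2099)/(K + v(40, T(1, -6))) = (-3200 + 2099)/(-4854 + 1) = -1101/(-4853) = -1101*(-1/4853) = 1101/4853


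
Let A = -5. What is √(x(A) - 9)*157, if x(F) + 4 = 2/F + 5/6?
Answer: 157*I*√11310/30 ≈ 556.56*I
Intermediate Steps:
x(F) = -19/6 + 2/F (x(F) = -4 + (2/F + 5/6) = -4 + (2/F + 5*(⅙)) = -4 + (2/F + ⅚) = -4 + (⅚ + 2/F) = -19/6 + 2/F)
√(x(A) - 9)*157 = √((-19/6 + 2/(-5)) - 9)*157 = √((-19/6 + 2*(-⅕)) - 9)*157 = √((-19/6 - ⅖) - 9)*157 = √(-107/30 - 9)*157 = √(-377/30)*157 = (I*√11310/30)*157 = 157*I*√11310/30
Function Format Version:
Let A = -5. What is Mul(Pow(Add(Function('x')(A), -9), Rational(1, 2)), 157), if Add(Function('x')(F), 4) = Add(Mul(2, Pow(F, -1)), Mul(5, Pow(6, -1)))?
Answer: Mul(Rational(157, 30), I, Pow(11310, Rational(1, 2))) ≈ Mul(556.56, I)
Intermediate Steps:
Function('x')(F) = Add(Rational(-19, 6), Mul(2, Pow(F, -1))) (Function('x')(F) = Add(-4, Add(Mul(2, Pow(F, -1)), Mul(5, Pow(6, -1)))) = Add(-4, Add(Mul(2, Pow(F, -1)), Mul(5, Rational(1, 6)))) = Add(-4, Add(Mul(2, Pow(F, -1)), Rational(5, 6))) = Add(-4, Add(Rational(5, 6), Mul(2, Pow(F, -1)))) = Add(Rational(-19, 6), Mul(2, Pow(F, -1))))
Mul(Pow(Add(Function('x')(A), -9), Rational(1, 2)), 157) = Mul(Pow(Add(Add(Rational(-19, 6), Mul(2, Pow(-5, -1))), -9), Rational(1, 2)), 157) = Mul(Pow(Add(Add(Rational(-19, 6), Mul(2, Rational(-1, 5))), -9), Rational(1, 2)), 157) = Mul(Pow(Add(Add(Rational(-19, 6), Rational(-2, 5)), -9), Rational(1, 2)), 157) = Mul(Pow(Add(Rational(-107, 30), -9), Rational(1, 2)), 157) = Mul(Pow(Rational(-377, 30), Rational(1, 2)), 157) = Mul(Mul(Rational(1, 30), I, Pow(11310, Rational(1, 2))), 157) = Mul(Rational(157, 30), I, Pow(11310, Rational(1, 2)))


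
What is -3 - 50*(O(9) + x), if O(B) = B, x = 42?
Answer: -2553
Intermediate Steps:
-3 - 50*(O(9) + x) = -3 - 50*(9 + 42) = -3 - 50*51 = -3 - 2550 = -2553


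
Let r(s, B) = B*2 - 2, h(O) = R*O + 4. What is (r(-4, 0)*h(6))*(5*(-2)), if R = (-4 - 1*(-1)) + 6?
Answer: 440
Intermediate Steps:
R = 3 (R = (-4 + 1) + 6 = -3 + 6 = 3)
h(O) = 4 + 3*O (h(O) = 3*O + 4 = 4 + 3*O)
r(s, B) = -2 + 2*B (r(s, B) = 2*B - 2 = -2 + 2*B)
(r(-4, 0)*h(6))*(5*(-2)) = ((-2 + 2*0)*(4 + 3*6))*(5*(-2)) = ((-2 + 0)*(4 + 18))*(-10) = -2*22*(-10) = -44*(-10) = 440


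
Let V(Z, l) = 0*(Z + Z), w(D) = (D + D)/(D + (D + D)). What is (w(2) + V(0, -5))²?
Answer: 4/9 ≈ 0.44444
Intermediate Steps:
w(D) = ⅔ (w(D) = (2*D)/(D + 2*D) = (2*D)/((3*D)) = (2*D)*(1/(3*D)) = ⅔)
V(Z, l) = 0 (V(Z, l) = 0*(2*Z) = 0)
(w(2) + V(0, -5))² = (⅔ + 0)² = (⅔)² = 4/9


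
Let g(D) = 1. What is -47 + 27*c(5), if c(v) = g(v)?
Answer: -20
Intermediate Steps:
c(v) = 1
-47 + 27*c(5) = -47 + 27*1 = -47 + 27 = -20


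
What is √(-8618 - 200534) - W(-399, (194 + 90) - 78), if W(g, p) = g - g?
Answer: 16*I*√817 ≈ 457.33*I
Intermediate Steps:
W(g, p) = 0
√(-8618 - 200534) - W(-399, (194 + 90) - 78) = √(-8618 - 200534) - 1*0 = √(-209152) + 0 = 16*I*√817 + 0 = 16*I*√817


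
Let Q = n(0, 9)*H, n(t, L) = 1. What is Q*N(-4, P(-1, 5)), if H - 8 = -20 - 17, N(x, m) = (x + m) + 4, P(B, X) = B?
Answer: 29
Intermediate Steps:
N(x, m) = 4 + m + x (N(x, m) = (m + x) + 4 = 4 + m + x)
H = -29 (H = 8 + (-20 - 17) = 8 - 37 = -29)
Q = -29 (Q = 1*(-29) = -29)
Q*N(-4, P(-1, 5)) = -29*(4 - 1 - 4) = -29*(-1) = 29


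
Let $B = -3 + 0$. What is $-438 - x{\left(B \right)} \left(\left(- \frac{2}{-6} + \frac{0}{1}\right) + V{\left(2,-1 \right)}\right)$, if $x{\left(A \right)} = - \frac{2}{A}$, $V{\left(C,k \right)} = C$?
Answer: $- \frac{3956}{9} \approx -439.56$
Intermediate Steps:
$B = -3$
$-438 - x{\left(B \right)} \left(\left(- \frac{2}{-6} + \frac{0}{1}\right) + V{\left(2,-1 \right)}\right) = -438 - - \frac{2}{-3} \left(\left(- \frac{2}{-6} + \frac{0}{1}\right) + 2\right) = -438 - \left(-2\right) \left(- \frac{1}{3}\right) \left(\left(\left(-2\right) \left(- \frac{1}{6}\right) + 0 \cdot 1\right) + 2\right) = -438 - \frac{2 \left(\left(\frac{1}{3} + 0\right) + 2\right)}{3} = -438 - \frac{2 \left(\frac{1}{3} + 2\right)}{3} = -438 - \frac{2}{3} \cdot \frac{7}{3} = -438 - \frac{14}{9} = - \frac{3956}{9}$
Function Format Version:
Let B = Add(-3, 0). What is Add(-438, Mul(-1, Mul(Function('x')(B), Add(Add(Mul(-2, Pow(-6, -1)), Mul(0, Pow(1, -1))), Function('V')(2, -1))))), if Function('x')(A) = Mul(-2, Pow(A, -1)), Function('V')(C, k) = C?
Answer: Rational(-3956, 9) ≈ -439.56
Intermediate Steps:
B = -3
Add(-438, Mul(-1, Mul(Function('x')(B), Add(Add(Mul(-2, Pow(-6, -1)), Mul(0, Pow(1, -1))), Function('V')(2, -1))))) = Add(-438, Mul(-1, Mul(Mul(-2, Pow(-3, -1)), Add(Add(Mul(-2, Pow(-6, -1)), Mul(0, Pow(1, -1))), 2)))) = Add(-438, Mul(-1, Mul(Mul(-2, Rational(-1, 3)), Add(Add(Mul(-2, Rational(-1, 6)), Mul(0, 1)), 2)))) = Add(-438, Mul(-1, Mul(Rational(2, 3), Add(Add(Rational(1, 3), 0), 2)))) = Add(-438, Mul(-1, Mul(Rational(2, 3), Add(Rational(1, 3), 2)))) = Add(-438, Mul(-1, Mul(Rational(2, 3), Rational(7, 3)))) = Add(-438, Mul(-1, Rational(14, 9))) = Add(-438, Rational(-14, 9)) = Rational(-3956, 9)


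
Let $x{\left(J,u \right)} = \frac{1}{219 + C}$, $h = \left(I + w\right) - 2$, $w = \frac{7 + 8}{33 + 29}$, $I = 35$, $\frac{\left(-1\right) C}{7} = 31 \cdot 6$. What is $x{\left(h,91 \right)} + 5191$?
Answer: $\frac{5621852}{1083} \approx 5191.0$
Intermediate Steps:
$C = -1302$ ($C = - 7 \cdot 31 \cdot 6 = \left(-7\right) 186 = -1302$)
$w = \frac{15}{62} \approx 0.24194$
$h = \frac{2061}{62}$ ($h = \left(35 + \frac{15}{62}\right) - 2 = \frac{2185}{62} - 2 = \frac{2061}{62} \approx 33.242$)
$x{\left(J,u \right)} = - \frac{1}{1083}$ ($x{\left(J,u \right)} = \frac{1}{219 - 1302} = \frac{1}{-1083} = - \frac{1}{1083}$)
$x{\left(h,91 \right)} + 5191 = - \frac{1}{1083} + 5191 = \frac{5621852}{1083}$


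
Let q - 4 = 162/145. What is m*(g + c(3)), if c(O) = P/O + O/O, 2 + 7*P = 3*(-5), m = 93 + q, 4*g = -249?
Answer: -74165351/12180 ≈ -6089.1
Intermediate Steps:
q = 742/145 (q = 4 + 162/145 = 742/145 ≈ 5.1172)
g = -249/4 (g = (¼)*(-249) = -249/4 ≈ -62.250)
m = 14227/145 (m = 93 + 742/145 = 14227/145 ≈ 98.117)
P = -17/7 (P = -2/7 + (3*(-5))/7 = -2/7 + (⅐)*(-15) = -2/7 - 15/7 = -17/7 ≈ -2.4286)
c(O) = 1 - 17/(7*O) (c(O) = -17/(7*O) + O/O = -17/(7*O) + 1 = 1 - 17/(7*O))
m*(g + c(3)) = 14227*(-249/4 + (-17/7 + 3)/3)/145 = 14227*(-249/4 + (⅓)*(4/7))/145 = 14227*(-249/4 + 4/21)/145 = (14227/145)*(-5213/84) = -74165351/12180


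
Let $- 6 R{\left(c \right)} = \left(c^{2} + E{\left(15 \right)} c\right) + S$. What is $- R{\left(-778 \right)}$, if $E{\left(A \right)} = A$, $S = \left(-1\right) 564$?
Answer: $\frac{296525}{3} \approx 98842.0$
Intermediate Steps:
$S = -564$
$R{\left(c \right)} = 94 - \frac{5 c}{2} - \frac{c^{2}}{6}$ ($R{\left(c \right)} = - \frac{\left(c^{2} + 15 c\right) - 564}{6} = - \frac{-564 + c^{2} + 15 c}{6} = 94 - \frac{5 c}{2} - \frac{c^{2}}{6}$)
$- R{\left(-778 \right)} = - (94 - -1945 - \frac{\left(-778\right)^{2}}{6}) = - (94 + 1945 - \frac{302642}{3}) = \left(-1\right) \left(- \frac{296525}{3}\right) = \frac{296525}{3}$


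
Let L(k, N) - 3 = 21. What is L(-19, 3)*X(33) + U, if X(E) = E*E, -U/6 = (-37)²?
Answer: 17922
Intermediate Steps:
L(k, N) = 24 (L(k, N) = 3 + 21 = 24)
U = -8214 (U = -6*(-37)² = -6*1369 = -8214)
X(E) = E²
L(-19, 3)*X(33) + U = 24*33² - 8214 = 24*1089 - 8214 = 26136 - 8214 = 17922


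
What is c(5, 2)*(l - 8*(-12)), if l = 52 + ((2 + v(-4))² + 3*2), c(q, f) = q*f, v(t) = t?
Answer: 1580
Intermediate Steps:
c(q, f) = f*q
l = 62 (l = 52 + ((2 - 4)² + 3*2) = 52 + ((-2)² + 6) = 52 + (4 + 6) = 52 + 10 = 62)
c(5, 2)*(l - 8*(-12)) = (2*5)*(62 - 8*(-12)) = 10*(62 + 96) = 10*158 = 1580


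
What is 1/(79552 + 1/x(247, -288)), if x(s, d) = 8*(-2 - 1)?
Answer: 24/1909247 ≈ 1.2570e-5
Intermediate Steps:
x(s, d) = -24 (x(s, d) = 8*(-3) = -24)
1/(79552 + 1/x(247, -288)) = 1/(79552 + 1/(-24)) = 1/(79552 - 1/24) = 1/(1909247/24) = 24/1909247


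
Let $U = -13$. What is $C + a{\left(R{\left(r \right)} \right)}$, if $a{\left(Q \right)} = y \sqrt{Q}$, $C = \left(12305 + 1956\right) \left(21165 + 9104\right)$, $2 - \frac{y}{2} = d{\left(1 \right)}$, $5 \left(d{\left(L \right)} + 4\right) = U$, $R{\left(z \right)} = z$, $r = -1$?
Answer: $431666209 + \frac{86 i}{5} \approx 4.3167 \cdot 10^{8} + 17.2 i$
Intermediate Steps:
$d{\left(L \right)} = - \frac{33}{5}$ ($d{\left(L \right)} = -4 + \frac{1}{5} \left(-13\right) = -4 - \frac{13}{5} = - \frac{33}{5}$)
$y = \frac{86}{5}$ ($y = 4 - - \frac{66}{5} = 4 + \frac{66}{5} = \frac{86}{5} \approx 17.2$)
$C = 431666209$ ($C = 14261 \cdot 30269 = 431666209$)
$a{\left(Q \right)} = \frac{86 \sqrt{Q}}{5}$
$C + a{\left(R{\left(r \right)} \right)} = 431666209 + \frac{86 \sqrt{-1}}{5} = 431666209 + \frac{86 i}{5}$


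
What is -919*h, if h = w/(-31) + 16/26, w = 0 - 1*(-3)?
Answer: -192071/403 ≈ -476.60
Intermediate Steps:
w = 3 (w = 0 + 3 = 3)
h = 209/403 (h = 3/(-31) + 16/26 = 3*(-1/31) + 16*(1/26) = -3/31 + 8/13 = 209/403 ≈ 0.51861)
-919*h = -919*209/403 = -192071/403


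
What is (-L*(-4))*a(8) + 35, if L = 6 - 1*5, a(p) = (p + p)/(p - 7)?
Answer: 99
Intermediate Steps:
a(p) = 2*p/(-7 + p) (a(p) = (2*p)/(-7 + p) = 2*p/(-7 + p))
L = 1 (L = 6 - 5 = 1)
(-L*(-4))*a(8) + 35 = (-1*1*(-4))*(2*8/(-7 + 8)) + 35 = (-1*(-4))*(2*8/1) + 35 = 4*(2*8*1) + 35 = 4*16 + 35 = 64 + 35 = 99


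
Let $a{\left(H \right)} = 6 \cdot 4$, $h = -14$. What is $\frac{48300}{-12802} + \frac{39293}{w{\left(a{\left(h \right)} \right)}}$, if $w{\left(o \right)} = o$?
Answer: $\frac{250934893}{153624} \approx 1633.4$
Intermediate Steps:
$a{\left(H \right)} = 24$
$\frac{48300}{-12802} + \frac{39293}{w{\left(a{\left(h \right)} \right)}} = \frac{48300}{-12802} + \frac{39293}{24} = 48300 \left(- \frac{1}{12802}\right) + 39293 \cdot \frac{1}{24} = - \frac{24150}{6401} + \frac{39293}{24} = \frac{250934893}{153624}$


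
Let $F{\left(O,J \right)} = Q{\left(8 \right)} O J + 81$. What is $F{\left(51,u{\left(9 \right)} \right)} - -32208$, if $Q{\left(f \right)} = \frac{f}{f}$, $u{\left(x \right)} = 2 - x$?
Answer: $31932$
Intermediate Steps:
$Q{\left(f \right)} = 1$
$F{\left(O,J \right)} = 81 + J O$ ($F{\left(O,J \right)} = 1 O J + 81 = O J + 81 = J O + 81 = 81 + J O$)
$F{\left(51,u{\left(9 \right)} \right)} - -32208 = \left(81 + \left(2 - 9\right) 51\right) - -32208 = \left(81 + \left(2 - 9\right) 51\right) + 32208 = \left(81 - 357\right) + 32208 = -276 + 32208 = 31932$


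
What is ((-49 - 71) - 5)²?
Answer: 15625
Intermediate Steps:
((-49 - 71) - 5)² = (-120 - 5)² = (-125)² = 15625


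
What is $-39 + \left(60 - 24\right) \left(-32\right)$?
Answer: $-1191$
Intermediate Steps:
$-39 + \left(60 - 24\right) \left(-32\right) = -39 + 36 \left(-32\right) = -39 - 1152 = -1191$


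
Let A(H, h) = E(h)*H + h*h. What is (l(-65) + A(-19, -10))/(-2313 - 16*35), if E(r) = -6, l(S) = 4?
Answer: -218/2873 ≈ -0.075879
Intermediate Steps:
A(H, h) = h**2 - 6*H (A(H, h) = -6*H + h*h = -6*H + h**2 = h**2 - 6*H)
(l(-65) + A(-19, -10))/(-2313 - 16*35) = (4 + ((-10)**2 - 6*(-19)))/(-2313 - 16*35) = (4 + (100 + 114))/(-2313 - 560) = (4 + 214)/(-2873) = 218*(-1/2873) = -218/2873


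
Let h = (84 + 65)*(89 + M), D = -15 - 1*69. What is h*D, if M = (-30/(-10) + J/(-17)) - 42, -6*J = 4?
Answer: -10646944/17 ≈ -6.2629e+5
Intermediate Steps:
J = -2/3 (J = -1/6*4 = -2/3 ≈ -0.66667)
M = -1987/51 (M = (-30/(-10) - 2/3/(-17)) - 42 = (-30*(-1/10) - 2/3*(-1/17)) - 42 = (3 + 2/51) - 42 = 155/51 - 42 = -1987/51 ≈ -38.961)
D = -84 (D = -15 - 69 = -84)
h = 380248/51 (h = (84 + 65)*(89 - 1987/51) = 149*(2552/51) = 380248/51 ≈ 7455.8)
h*D = (380248/51)*(-84) = -10646944/17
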